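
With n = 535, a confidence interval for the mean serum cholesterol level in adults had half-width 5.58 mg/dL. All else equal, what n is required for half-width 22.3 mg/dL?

34

Margin of error scales as 1/√n, so n₂ = n₁·(E₁/E₂)².
n₂ = 535 × (5.58/22.3)² = 535 × 0.06261 = 33.50
Round up: n₂ = 34.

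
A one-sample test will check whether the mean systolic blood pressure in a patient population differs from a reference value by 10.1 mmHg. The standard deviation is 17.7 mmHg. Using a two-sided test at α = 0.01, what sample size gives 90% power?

46

For a one-sample z-test, n = ((z_{α/2} + z_β)·σ/δ)².
z_{α/2} = 2.576 (two-sided α = 0.01); z_β = 1.282 (power 90% → β = 0.1).
n = (3.858 × 17.7 / 10.1)² = 45.71
Round up: n = 46.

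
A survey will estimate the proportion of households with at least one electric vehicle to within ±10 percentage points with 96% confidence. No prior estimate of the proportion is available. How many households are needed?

106

For a proportion with margin E = 0.1 at 96% confidence, z = 2.054.
With no prior estimate, use p = 0.5, which maximizes p(1−p) at 0.25.
n = 0.25 × (z/E)² = 0.25 × (2.054/0.1)² = 105.47
Round up: n = 106.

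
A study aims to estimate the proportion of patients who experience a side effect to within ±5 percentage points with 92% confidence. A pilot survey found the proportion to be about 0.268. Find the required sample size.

241

For a proportion with margin E = 0.05 at 92% confidence, z = 1.751.
n = p̂(1−p̂)(z/E)² = 0.268 × 0.732 × (1.751/0.05)² = 240.59
Round up: n = 241.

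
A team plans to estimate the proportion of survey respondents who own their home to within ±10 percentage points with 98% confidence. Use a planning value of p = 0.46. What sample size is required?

For a proportion with margin E = 0.1 at 98% confidence, z = 2.326.
n = p̂(1−p̂)(z/E)² = 0.46 × 0.54 × (2.326/0.1)² = 134.39
Round up: n = 135.

135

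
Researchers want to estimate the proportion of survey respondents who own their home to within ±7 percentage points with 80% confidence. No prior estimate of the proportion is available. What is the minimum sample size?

n = 84

For a proportion with margin E = 0.07 at 80% confidence, z = 1.282.
With no prior estimate, use p = 0.5, which maximizes p(1−p) at 0.25.
n = 0.25 × (z/E)² = 0.25 × (1.282/0.07)² = 83.85
Round up: n = 84.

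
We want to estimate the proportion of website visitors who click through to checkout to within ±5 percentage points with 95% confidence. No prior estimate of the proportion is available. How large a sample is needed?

385

For a proportion with margin E = 0.05 at 95% confidence, z = 1.960.
With no prior estimate, use p = 0.5, which maximizes p(1−p) at 0.25.
n = 0.25 × (z/E)² = 0.25 × (1.960/0.05)² = 384.16
Round up: n = 385.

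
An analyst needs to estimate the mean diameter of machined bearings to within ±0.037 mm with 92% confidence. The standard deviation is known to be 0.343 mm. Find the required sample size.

264

For a mean, the margin of error is E = z·σ/√n, so n = (zσ/E)².
At 92% confidence, z = 1.751.
n = (1.751 × 0.343 / 0.037)² = 263.49
Round up: n = 264.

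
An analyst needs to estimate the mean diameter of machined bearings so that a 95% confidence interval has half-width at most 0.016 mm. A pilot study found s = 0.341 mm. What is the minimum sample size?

For a mean, the margin of error is E = z·σ/√n, so n = (zσ/E)².
At 95% confidence, z = 1.960.
n = (1.960 × 0.341 / 0.016)² = 1744.94
Round up: n = 1745.

1745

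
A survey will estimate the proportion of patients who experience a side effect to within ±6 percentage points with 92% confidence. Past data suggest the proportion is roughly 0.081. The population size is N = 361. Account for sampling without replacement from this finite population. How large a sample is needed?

For a proportion with margin E = 0.06 at 92% confidence, z = 1.751.
n = p̂(1−p̂)(z/E)² = 0.081 × 0.919 × (1.751/0.06)² = 63.40 — call this n₀.
Finite-population correction with N = 361: n = n₀ / (1 + (n₀−1)/N) = 63.40 / 1.173 = 54.05
Round up: n = 55.

55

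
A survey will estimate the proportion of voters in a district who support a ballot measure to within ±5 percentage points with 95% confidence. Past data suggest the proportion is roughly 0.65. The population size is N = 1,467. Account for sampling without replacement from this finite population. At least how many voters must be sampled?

283

For a proportion with margin E = 0.05 at 95% confidence, z = 1.960.
n = p̂(1−p̂)(z/E)² = 0.65 × 0.35 × (1.960/0.05)² = 349.59 — call this n₀.
Finite-population correction with N = 1,467: n = n₀ / (1 + (n₀−1)/N) = 349.59 / 1.238 = 282.38
Round up: n = 283.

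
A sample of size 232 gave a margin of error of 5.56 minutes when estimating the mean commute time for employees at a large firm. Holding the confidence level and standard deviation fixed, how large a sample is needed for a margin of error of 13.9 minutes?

n = 38

Margin of error scales as 1/√n, so n₂ = n₁·(E₁/E₂)².
n₂ = 232 × (5.56/13.9)² = 232 × 0.16 = 37.12
Round up: n₂ = 38.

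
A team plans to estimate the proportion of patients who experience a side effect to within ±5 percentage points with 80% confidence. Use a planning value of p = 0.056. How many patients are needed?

35

For a proportion with margin E = 0.05 at 80% confidence, z = 1.282.
n = p̂(1−p̂)(z/E)² = 0.056 × 0.944 × (1.282/0.05)² = 34.75
Round up: n = 35.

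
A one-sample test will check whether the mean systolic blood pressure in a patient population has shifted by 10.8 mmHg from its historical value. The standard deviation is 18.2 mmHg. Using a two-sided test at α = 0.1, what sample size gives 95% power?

31

For a one-sample z-test, n = ((z_{α/2} + z_β)·σ/δ)².
z_{α/2} = 1.645 (two-sided α = 0.1); z_β = 1.645 (power 95% → β = 0.05).
n = (3.290 × 18.2 / 10.8)² = 30.74
Round up: n = 31.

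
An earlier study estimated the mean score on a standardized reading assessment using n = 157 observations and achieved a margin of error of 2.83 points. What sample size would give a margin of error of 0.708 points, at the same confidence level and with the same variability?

Margin of error scales as 1/√n, so n₂ = n₁·(E₁/E₂)².
n₂ = 157 × (2.83/0.708)² = 157 × 15.98 = 2508.86
Round up: n₂ = 2509.

2509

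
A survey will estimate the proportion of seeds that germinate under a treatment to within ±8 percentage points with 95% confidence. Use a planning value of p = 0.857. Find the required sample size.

For a proportion with margin E = 0.08 at 95% confidence, z = 1.960.
n = p̂(1−p̂)(z/E)² = 0.857 × 0.143 × (1.960/0.08)² = 73.56
Round up: n = 74.

74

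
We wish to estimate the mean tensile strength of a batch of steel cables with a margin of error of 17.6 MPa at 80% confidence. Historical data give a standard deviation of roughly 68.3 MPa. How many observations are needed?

25

For a mean, the margin of error is E = z·σ/√n, so n = (zσ/E)².
At 80% confidence, z = 1.282.
n = (1.282 × 68.3 / 17.6)² = 24.75
Round up: n = 25.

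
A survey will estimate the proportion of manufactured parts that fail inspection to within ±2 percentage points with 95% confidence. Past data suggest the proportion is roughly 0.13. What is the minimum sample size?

1087

For a proportion with margin E = 0.02 at 95% confidence, z = 1.960.
n = p̂(1−p̂)(z/E)² = 0.13 × 0.87 × (1.960/0.02)² = 1086.21
Round up: n = 1087.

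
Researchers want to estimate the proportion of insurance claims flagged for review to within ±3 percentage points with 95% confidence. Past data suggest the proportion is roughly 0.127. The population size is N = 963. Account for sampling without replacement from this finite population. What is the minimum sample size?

For a proportion with margin E = 0.03 at 95% confidence, z = 1.960.
n = p̂(1−p̂)(z/E)² = 0.127 × 0.873 × (1.960/0.03)² = 473.25 — call this n₀.
Finite-population correction with N = 963: n = n₀ / (1 + (n₀−1)/N) = 473.25 / 1.49 = 317.62
Round up: n = 318.

318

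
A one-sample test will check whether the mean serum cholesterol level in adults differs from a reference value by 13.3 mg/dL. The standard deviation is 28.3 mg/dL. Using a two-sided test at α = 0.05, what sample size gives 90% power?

For a one-sample z-test, n = ((z_{α/2} + z_β)·σ/δ)².
z_{α/2} = 1.960 (two-sided α = 0.05); z_β = 1.282 (power 90% → β = 0.1).
n = (3.242 × 28.3 / 13.3)² = 47.59
Round up: n = 48.

48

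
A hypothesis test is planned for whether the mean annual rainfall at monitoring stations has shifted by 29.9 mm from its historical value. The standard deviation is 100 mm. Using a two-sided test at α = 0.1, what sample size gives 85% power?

For a one-sample z-test, n = ((z_{α/2} + z_β)·σ/δ)².
z_{α/2} = 1.645 (two-sided α = 0.1); z_β = 1.036 (power 85% → β = 0.15).
n = (2.681 × 100 / 29.9)² = 80.40
Round up: n = 81.

81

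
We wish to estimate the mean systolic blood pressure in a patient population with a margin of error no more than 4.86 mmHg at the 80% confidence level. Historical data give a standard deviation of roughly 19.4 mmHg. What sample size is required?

27

For a mean, the margin of error is E = z·σ/√n, so n = (zσ/E)².
At 80% confidence, z = 1.282.
n = (1.282 × 19.4 / 4.86)² = 26.19
Round up: n = 27.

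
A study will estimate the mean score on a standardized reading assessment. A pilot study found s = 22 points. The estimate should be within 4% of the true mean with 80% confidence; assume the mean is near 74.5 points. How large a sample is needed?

90

For a mean, the margin of error is E = z·σ/√n, so n = (zσ/E)².
At 80% confidence, z = 1.282.
E = 4% of 74.5 = 2.98 points.
n = (1.282 × 22 / 2.98)² = 89.58
Round up: n = 90.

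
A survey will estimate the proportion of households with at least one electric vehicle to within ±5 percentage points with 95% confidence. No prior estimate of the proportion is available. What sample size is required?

For a proportion with margin E = 0.05 at 95% confidence, z = 1.960.
With no prior estimate, use p = 0.5, which maximizes p(1−p) at 0.25.
n = 0.25 × (z/E)² = 0.25 × (1.960/0.05)² = 384.16
Round up: n = 385.

n = 385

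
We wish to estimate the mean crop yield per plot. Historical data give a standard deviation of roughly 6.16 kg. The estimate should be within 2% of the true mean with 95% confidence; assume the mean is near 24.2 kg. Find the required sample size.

For a mean, the margin of error is E = z·σ/√n, so n = (zσ/E)².
At 95% confidence, z = 1.960.
E = 2% of 24.2 = 0.484 kg.
n = (1.960 × 6.16 / 0.484)² = 622.28
Round up: n = 623.

623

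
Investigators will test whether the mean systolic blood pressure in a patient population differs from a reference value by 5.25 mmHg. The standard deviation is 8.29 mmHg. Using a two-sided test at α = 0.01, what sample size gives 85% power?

33

For a one-sample z-test, n = ((z_{α/2} + z_β)·σ/δ)².
z_{α/2} = 2.576 (two-sided α = 0.01); z_β = 1.036 (power 85% → β = 0.15).
n = (3.612 × 8.29 / 5.25)² = 32.53
Round up: n = 33.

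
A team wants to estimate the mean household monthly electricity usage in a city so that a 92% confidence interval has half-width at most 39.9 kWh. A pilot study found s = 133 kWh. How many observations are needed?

n = 35

For a mean, the margin of error is E = z·σ/√n, so n = (zσ/E)².
At 92% confidence, z = 1.751.
n = (1.751 × 133 / 39.9)² = 34.07
Round up: n = 35.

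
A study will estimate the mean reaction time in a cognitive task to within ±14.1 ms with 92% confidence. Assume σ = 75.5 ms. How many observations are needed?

88

For a mean, the margin of error is E = z·σ/√n, so n = (zσ/E)².
At 92% confidence, z = 1.751.
n = (1.751 × 75.5 / 14.1)² = 87.91
Round up: n = 88.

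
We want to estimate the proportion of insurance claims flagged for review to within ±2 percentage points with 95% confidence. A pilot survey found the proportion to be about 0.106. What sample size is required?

For a proportion with margin E = 0.02 at 95% confidence, z = 1.960.
n = p̂(1−p̂)(z/E)² = 0.106 × 0.894 × (1.960/0.02)² = 910.11
Round up: n = 911.

n = 911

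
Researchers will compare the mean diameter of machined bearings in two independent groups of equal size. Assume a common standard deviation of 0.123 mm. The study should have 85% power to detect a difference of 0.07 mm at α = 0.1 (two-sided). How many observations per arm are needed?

For two equal groups, n per group = 2·((z_{α/2} + z_β)·σ/δ)².
z_{α/2} = 1.645; z_β = 1.036 (power 85%).
n = 2 × (2.681 × 0.123 / 0.07)² = 2 × 22.19 = 44.38
Round up: n = 45 per group.

45 per group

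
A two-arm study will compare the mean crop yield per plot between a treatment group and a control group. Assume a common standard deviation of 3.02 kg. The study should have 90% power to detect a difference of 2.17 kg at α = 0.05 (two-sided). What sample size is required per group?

For two equal groups, n per group = 2·((z_{α/2} + z_β)·σ/δ)².
z_{α/2} = 1.960; z_β = 1.282 (power 90%).
n = 2 × (3.242 × 3.02 / 2.17)² = 2 × 20.36 = 40.72
Round up: n = 41 per group.

41 per group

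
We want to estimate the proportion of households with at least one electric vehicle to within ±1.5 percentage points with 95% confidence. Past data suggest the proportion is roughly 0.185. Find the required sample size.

2575

For a proportion with margin E = 0.015 at 95% confidence, z = 1.960.
n = p̂(1−p̂)(z/E)² = 0.185 × 0.815 × (1.960/0.015)² = 2574.30
Round up: n = 2575.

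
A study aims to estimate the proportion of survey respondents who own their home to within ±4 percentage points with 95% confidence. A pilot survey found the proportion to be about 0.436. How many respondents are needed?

For a proportion with margin E = 0.04 at 95% confidence, z = 1.960.
n = p̂(1−p̂)(z/E)² = 0.436 × 0.564 × (1.960/0.04)² = 590.42
Round up: n = 591.

591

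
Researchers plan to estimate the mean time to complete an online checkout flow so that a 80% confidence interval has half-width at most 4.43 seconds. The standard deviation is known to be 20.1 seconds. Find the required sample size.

n = 34

For a mean, the margin of error is E = z·σ/√n, so n = (zσ/E)².
At 80% confidence, z = 1.282.
n = (1.282 × 20.1 / 4.43)² = 33.83
Round up: n = 34.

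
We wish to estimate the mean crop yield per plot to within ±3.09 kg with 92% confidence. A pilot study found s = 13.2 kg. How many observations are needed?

For a mean, the margin of error is E = z·σ/√n, so n = (zσ/E)².
At 92% confidence, z = 1.751.
n = (1.751 × 13.2 / 3.09)² = 55.95
Round up: n = 56.

n = 56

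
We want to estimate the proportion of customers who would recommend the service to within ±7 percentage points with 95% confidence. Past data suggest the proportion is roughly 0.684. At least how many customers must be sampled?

For a proportion with margin E = 0.07 at 95% confidence, z = 1.960.
n = p̂(1−p̂)(z/E)² = 0.684 × 0.316 × (1.960/0.07)² = 169.46
Round up: n = 170.

170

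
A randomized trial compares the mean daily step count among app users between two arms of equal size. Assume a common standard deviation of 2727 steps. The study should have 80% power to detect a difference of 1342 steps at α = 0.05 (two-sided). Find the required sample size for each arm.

65 per group

For two equal groups, n per group = 2·((z_{α/2} + z_β)·σ/δ)².
z_{α/2} = 1.960; z_β = 0.842 (power 80%).
n = 2 × (2.802 × 2727 / 1342)² = 2 × 32.42 = 64.84
Round up: n = 65 per group.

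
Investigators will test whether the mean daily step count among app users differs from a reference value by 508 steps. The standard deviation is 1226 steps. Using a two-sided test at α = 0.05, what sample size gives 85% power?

For a one-sample z-test, n = ((z_{α/2} + z_β)·σ/δ)².
z_{α/2} = 1.960 (two-sided α = 0.05); z_β = 1.036 (power 85% → β = 0.15).
n = (2.996 × 1226 / 508)² = 52.28
Round up: n = 53.

53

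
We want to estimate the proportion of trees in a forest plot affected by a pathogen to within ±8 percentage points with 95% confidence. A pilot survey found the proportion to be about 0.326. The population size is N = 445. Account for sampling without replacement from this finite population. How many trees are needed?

102

For a proportion with margin E = 0.08 at 95% confidence, z = 1.960.
n = p̂(1−p̂)(z/E)² = 0.326 × 0.674 × (1.960/0.08)² = 131.89 — call this n₀.
Finite-population correction with N = 445: n = n₀ / (1 + (n₀−1)/N) = 131.89 / 1.294 = 101.92
Round up: n = 102.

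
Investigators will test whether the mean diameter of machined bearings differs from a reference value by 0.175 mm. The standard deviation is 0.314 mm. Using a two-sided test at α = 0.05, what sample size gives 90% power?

n = 34

For a one-sample z-test, n = ((z_{α/2} + z_β)·σ/δ)².
z_{α/2} = 1.960 (two-sided α = 0.05); z_β = 1.282 (power 90% → β = 0.1).
n = (3.242 × 0.314 / 0.175)² = 33.84
Round up: n = 34.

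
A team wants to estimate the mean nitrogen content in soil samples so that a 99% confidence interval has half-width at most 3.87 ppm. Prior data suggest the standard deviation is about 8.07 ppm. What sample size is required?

n = 29

For a mean, the margin of error is E = z·σ/√n, so n = (zσ/E)².
At 99% confidence, z = 2.576.
n = (2.576 × 8.07 / 3.87)² = 28.85
Round up: n = 29.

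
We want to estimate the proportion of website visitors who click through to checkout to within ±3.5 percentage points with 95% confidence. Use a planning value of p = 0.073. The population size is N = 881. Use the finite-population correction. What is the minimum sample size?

For a proportion with margin E = 0.035 at 95% confidence, z = 1.960.
n = p̂(1−p̂)(z/E)² = 0.073 × 0.927 × (1.960/0.035)² = 212.22 — call this n₀.
Finite-population correction with N = 881: n = n₀ / (1 + (n₀−1)/N) = 212.22 / 1.24 = 171.15
Round up: n = 172.

n = 172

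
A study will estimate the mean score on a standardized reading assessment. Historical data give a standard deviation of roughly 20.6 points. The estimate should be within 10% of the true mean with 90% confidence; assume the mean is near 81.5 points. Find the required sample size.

For a mean, the margin of error is E = z·σ/√n, so n = (zσ/E)².
At 90% confidence, z = 1.645.
E = 10% of 81.5 = 8.15 points.
n = (1.645 × 20.6 / 8.15)² = 17.29
Round up: n = 18.

18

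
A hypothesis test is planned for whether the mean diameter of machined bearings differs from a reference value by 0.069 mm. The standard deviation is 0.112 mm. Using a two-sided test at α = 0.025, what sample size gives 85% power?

29

For a one-sample z-test, n = ((z_{α/2} + z_β)·σ/δ)².
z_{α/2} = 2.241 (two-sided α = 0.025); z_β = 1.036 (power 85% → β = 0.15).
n = (3.277 × 0.112 / 0.069)² = 28.29
Round up: n = 29.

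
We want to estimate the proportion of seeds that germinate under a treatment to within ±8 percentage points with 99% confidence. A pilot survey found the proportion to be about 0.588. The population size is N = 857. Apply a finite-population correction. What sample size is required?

For a proportion with margin E = 0.08 at 99% confidence, z = 2.576.
n = p̂(1−p̂)(z/E)² = 0.588 × 0.412 × (2.576/0.08)² = 251.18 — call this n₀.
Finite-population correction with N = 857: n = n₀ / (1 + (n₀−1)/N) = 251.18 / 1.292 = 194.41
Round up: n = 195.

195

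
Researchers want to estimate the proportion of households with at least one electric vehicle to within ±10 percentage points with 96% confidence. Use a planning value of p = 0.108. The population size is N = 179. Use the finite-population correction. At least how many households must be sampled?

n = 34

For a proportion with margin E = 0.1 at 96% confidence, z = 2.054.
n = p̂(1−p̂)(z/E)² = 0.108 × 0.892 × (2.054/0.1)² = 40.64 — call this n₀.
Finite-population correction with N = 179: n = n₀ / (1 + (n₀−1)/N) = 40.64 / 1.221 = 33.28
Round up: n = 34.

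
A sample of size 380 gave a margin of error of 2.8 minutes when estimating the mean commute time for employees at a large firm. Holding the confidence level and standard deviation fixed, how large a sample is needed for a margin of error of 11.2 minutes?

Margin of error scales as 1/√n, so n₂ = n₁·(E₁/E₂)².
n₂ = 380 × (2.8/11.2)² = 380 × 0.0625 = 23.75
Round up: n₂ = 24.

24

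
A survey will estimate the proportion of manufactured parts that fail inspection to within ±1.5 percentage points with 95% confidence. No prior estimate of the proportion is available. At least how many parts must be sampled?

4269

For a proportion with margin E = 0.015 at 95% confidence, z = 1.960.
With no prior estimate, use p = 0.5, which maximizes p(1−p) at 0.25.
n = 0.25 × (z/E)² = 0.25 × (1.960/0.015)² = 4268.44
Round up: n = 4269.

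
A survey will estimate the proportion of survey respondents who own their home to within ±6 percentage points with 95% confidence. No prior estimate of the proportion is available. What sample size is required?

For a proportion with margin E = 0.06 at 95% confidence, z = 1.960.
With no prior estimate, use p = 0.5, which maximizes p(1−p) at 0.25.
n = 0.25 × (z/E)² = 0.25 × (1.960/0.06)² = 266.78
Round up: n = 267.

n = 267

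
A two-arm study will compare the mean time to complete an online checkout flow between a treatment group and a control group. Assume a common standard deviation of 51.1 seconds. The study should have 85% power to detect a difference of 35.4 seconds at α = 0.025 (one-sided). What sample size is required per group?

For two equal groups, n per group = 2·((z_α + z_β)·σ/δ)².
z_α = 1.960; z_β = 1.036 (power 85%).
n = 2 × (2.996 × 51.1 / 35.4)² = 2 × 18.70 = 37.40
Round up: n = 38 per group.

38 per group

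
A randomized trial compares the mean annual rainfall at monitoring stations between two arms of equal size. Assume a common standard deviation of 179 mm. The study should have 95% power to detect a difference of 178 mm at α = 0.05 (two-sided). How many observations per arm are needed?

27 per group

For two equal groups, n per group = 2·((z_{α/2} + z_β)·σ/δ)².
z_{α/2} = 1.960; z_β = 1.645 (power 95%).
n = 2 × (3.605 × 179 / 178)² = 2 × 13.14 = 26.28
Round up: n = 27 per group.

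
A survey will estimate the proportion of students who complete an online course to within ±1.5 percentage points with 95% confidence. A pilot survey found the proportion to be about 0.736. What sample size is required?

For a proportion with margin E = 0.015 at 95% confidence, z = 1.960.
n = p̂(1−p̂)(z/E)² = 0.736 × 0.264 × (1.960/0.015)² = 3317.50
Round up: n = 3318.

n = 3318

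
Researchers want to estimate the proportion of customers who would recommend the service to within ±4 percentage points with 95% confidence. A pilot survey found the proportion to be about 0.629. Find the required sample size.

For a proportion with margin E = 0.04 at 95% confidence, z = 1.960.
n = p̂(1−p̂)(z/E)² = 0.629 × 0.371 × (1.960/0.04)² = 560.29
Round up: n = 561.

n = 561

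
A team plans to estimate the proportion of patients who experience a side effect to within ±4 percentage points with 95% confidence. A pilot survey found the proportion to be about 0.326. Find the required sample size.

For a proportion with margin E = 0.04 at 95% confidence, z = 1.960.
n = p̂(1−p̂)(z/E)² = 0.326 × 0.674 × (1.960/0.04)² = 527.56
Round up: n = 528.

528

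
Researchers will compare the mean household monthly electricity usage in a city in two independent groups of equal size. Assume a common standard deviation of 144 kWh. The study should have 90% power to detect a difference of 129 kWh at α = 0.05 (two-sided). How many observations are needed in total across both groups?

For two equal groups, n per group = 2·((z_{α/2} + z_β)·σ/δ)².
z_{α/2} = 1.960; z_β = 1.282 (power 90%).
n = 2 × (3.242 × 144 / 129)² = 2 × 13.10 = 26.20
Round up: n = 27 per group.
Total across both groups: 2 × 27 = 54.

54 total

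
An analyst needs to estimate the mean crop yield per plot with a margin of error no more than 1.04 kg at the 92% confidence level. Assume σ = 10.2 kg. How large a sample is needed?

For a mean, the margin of error is E = z·σ/√n, so n = (zσ/E)².
At 92% confidence, z = 1.751.
n = (1.751 × 10.2 / 1.04)² = 294.92
Round up: n = 295.

295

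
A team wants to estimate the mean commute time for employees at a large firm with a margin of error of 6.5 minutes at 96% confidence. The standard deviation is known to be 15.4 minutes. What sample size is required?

24

For a mean, the margin of error is E = z·σ/√n, so n = (zσ/E)².
At 96% confidence, z = 2.054.
n = (2.054 × 15.4 / 6.5)² = 23.68
Round up: n = 24.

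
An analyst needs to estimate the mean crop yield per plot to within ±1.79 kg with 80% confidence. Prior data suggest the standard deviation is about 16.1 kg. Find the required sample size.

133

For a mean, the margin of error is E = z·σ/√n, so n = (zσ/E)².
At 80% confidence, z = 1.282.
n = (1.282 × 16.1 / 1.79)² = 132.96
Round up: n = 133.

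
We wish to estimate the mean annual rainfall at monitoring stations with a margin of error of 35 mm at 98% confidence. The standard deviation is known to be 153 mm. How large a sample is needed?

104

For a mean, the margin of error is E = z·σ/√n, so n = (zσ/E)².
At 98% confidence, z = 2.326.
n = (2.326 × 153 / 35)² = 103.39
Round up: n = 104.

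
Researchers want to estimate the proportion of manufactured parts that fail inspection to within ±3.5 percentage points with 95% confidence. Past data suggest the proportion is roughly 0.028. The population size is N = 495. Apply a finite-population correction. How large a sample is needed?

73

For a proportion with margin E = 0.035 at 95% confidence, z = 1.960.
n = p̂(1−p̂)(z/E)² = 0.028 × 0.972 × (1.960/0.035)² = 85.35 — call this n₀.
Finite-population correction with N = 495: n = n₀ / (1 + (n₀−1)/N) = 85.35 / 1.17 = 72.95
Round up: n = 73.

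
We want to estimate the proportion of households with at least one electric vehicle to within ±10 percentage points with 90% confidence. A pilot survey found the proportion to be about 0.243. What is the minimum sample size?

For a proportion with margin E = 0.1 at 90% confidence, z = 1.645.
n = p̂(1−p̂)(z/E)² = 0.243 × 0.757 × (1.645/0.1)² = 49.78
Round up: n = 50.

n = 50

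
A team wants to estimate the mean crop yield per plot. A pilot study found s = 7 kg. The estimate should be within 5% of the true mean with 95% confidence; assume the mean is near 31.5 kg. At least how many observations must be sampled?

For a mean, the margin of error is E = z·σ/√n, so n = (zσ/E)².
At 95% confidence, z = 1.960.
E = 5% of 31.5 = 1.575 kg.
n = (1.960 × 7 / 1.575)² = 75.88
Round up: n = 76.

76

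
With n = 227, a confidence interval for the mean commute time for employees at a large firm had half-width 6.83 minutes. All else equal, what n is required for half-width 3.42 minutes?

Margin of error scales as 1/√n, so n₂ = n₁·(E₁/E₂)².
n₂ = 227 × (6.83/3.42)² = 227 × 3.988 = 905.28
Round up: n₂ = 906.

906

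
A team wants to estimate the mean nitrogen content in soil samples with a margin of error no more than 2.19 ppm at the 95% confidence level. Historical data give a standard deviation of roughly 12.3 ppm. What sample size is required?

122

For a mean, the margin of error is E = z·σ/√n, so n = (zσ/E)².
At 95% confidence, z = 1.960.
n = (1.960 × 12.3 / 2.19)² = 121.18
Round up: n = 122.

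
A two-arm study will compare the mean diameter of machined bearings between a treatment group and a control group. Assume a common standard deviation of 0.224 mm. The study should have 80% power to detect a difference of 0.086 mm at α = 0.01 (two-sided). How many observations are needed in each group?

159 per group

For two equal groups, n per group = 2·((z_{α/2} + z_β)·σ/δ)².
z_{α/2} = 2.576; z_β = 0.842 (power 80%).
n = 2 × (3.418 × 0.224 / 0.086)² = 2 × 79.26 = 158.52
Round up: n = 159 per group.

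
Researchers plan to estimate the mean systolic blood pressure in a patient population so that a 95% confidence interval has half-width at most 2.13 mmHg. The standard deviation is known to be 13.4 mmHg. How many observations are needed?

For a mean, the margin of error is E = z·σ/√n, so n = (zσ/E)².
At 95% confidence, z = 1.960.
n = (1.960 × 13.4 / 2.13)² = 152.04
Round up: n = 153.

153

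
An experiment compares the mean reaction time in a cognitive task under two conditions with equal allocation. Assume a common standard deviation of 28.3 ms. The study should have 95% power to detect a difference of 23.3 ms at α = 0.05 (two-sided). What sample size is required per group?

39 per group

For two equal groups, n per group = 2·((z_{α/2} + z_β)·σ/δ)².
z_{α/2} = 1.960; z_β = 1.645 (power 95%).
n = 2 × (3.605 × 28.3 / 23.3)² = 2 × 19.17 = 38.34
Round up: n = 39 per group.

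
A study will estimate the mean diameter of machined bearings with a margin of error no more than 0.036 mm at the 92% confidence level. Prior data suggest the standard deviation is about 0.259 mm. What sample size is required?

159

For a mean, the margin of error is E = z·σ/√n, so n = (zσ/E)².
At 92% confidence, z = 1.751.
n = (1.751 × 0.259 / 0.036)² = 158.70
Round up: n = 159.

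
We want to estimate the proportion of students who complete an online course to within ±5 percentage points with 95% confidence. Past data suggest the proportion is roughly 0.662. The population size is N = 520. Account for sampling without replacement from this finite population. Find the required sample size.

208

For a proportion with margin E = 0.05 at 95% confidence, z = 1.960.
n = p̂(1−p̂)(z/E)² = 0.662 × 0.338 × (1.960/0.05)² = 343.83 — call this n₀.
Finite-population correction with N = 520: n = n₀ / (1 + (n₀−1)/N) = 343.83 / 1.659 = 207.25
Round up: n = 208.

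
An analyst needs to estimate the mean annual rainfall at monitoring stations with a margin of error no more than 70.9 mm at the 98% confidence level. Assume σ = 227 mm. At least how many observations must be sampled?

56

For a mean, the margin of error is E = z·σ/√n, so n = (zσ/E)².
At 98% confidence, z = 2.326.
n = (2.326 × 227 / 70.9)² = 55.46
Round up: n = 56.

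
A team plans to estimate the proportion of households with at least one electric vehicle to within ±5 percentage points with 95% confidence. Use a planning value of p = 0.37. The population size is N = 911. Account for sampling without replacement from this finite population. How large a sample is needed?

For a proportion with margin E = 0.05 at 95% confidence, z = 1.960.
n = p̂(1−p̂)(z/E)² = 0.37 × 0.63 × (1.960/0.05)² = 358.19 — call this n₀.
Finite-population correction with N = 911: n = n₀ / (1 + (n₀−1)/N) = 358.19 / 1.392 = 257.32
Round up: n = 258.

258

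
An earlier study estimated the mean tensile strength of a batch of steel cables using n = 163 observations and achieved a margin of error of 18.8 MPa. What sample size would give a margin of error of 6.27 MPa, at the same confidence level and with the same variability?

1466

Margin of error scales as 1/√n, so n₂ = n₁·(E₁/E₂)².
n₂ = 163 × (18.8/6.27)² = 163 × 8.99 = 1465.37
Round up: n₂ = 1466.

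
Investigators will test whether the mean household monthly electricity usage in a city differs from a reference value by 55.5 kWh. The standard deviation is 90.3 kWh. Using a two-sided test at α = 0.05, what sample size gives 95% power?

For a one-sample z-test, n = ((z_{α/2} + z_β)·σ/δ)².
z_{α/2} = 1.960 (two-sided α = 0.05); z_β = 1.645 (power 95% → β = 0.05).
n = (3.605 × 90.3 / 55.5)² = 34.40
Round up: n = 35.

35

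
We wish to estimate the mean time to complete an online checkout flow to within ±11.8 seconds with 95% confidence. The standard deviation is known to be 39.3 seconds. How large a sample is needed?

For a mean, the margin of error is E = z·σ/√n, so n = (zσ/E)².
At 95% confidence, z = 1.960.
n = (1.960 × 39.3 / 11.8)² = 42.61
Round up: n = 43.

43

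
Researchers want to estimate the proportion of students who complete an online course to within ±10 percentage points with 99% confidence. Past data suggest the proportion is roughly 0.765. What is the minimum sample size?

For a proportion with margin E = 0.1 at 99% confidence, z = 2.576.
n = p̂(1−p̂)(z/E)² = 0.765 × 0.235 × (2.576/0.1)² = 119.29
Round up: n = 120.

120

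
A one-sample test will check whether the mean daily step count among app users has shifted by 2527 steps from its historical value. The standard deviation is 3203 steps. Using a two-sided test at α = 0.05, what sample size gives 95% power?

21

For a one-sample z-test, n = ((z_{α/2} + z_β)·σ/δ)².
z_{α/2} = 1.960 (two-sided α = 0.05); z_β = 1.645 (power 95% → β = 0.05).
n = (3.605 × 3203 / 2527)² = 20.88
Round up: n = 21.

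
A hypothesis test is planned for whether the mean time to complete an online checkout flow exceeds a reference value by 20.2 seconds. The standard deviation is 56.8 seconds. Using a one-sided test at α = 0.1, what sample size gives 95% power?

For a one-sample z-test, n = ((z_α + z_β)·σ/δ)².
z_α = 1.282 (one-sided α = 0.1); z_β = 1.645 (power 95% → β = 0.05).
n = (2.927 × 56.8 / 20.2)² = 67.74
Round up: n = 68.

68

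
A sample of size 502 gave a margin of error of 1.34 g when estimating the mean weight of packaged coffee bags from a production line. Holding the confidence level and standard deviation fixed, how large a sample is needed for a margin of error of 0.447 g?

Margin of error scales as 1/√n, so n₂ = n₁·(E₁/E₂)².
n₂ = 502 × (1.34/0.447)² = 502 × 8.987 = 4511.47
Round up: n₂ = 4512.

4512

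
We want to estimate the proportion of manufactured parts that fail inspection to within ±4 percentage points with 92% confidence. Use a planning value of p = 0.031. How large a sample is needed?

58

For a proportion with margin E = 0.04 at 92% confidence, z = 1.751.
n = p̂(1−p̂)(z/E)² = 0.031 × 0.969 × (1.751/0.04)² = 57.56
Round up: n = 58.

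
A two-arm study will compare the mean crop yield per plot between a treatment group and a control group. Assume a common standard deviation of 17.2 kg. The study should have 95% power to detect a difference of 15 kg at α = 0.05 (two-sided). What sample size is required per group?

For two equal groups, n per group = 2·((z_{α/2} + z_β)·σ/δ)².
z_{α/2} = 1.960; z_β = 1.645 (power 95%).
n = 2 × (3.605 × 17.2 / 15)² = 2 × 17.09 = 34.18
Round up: n = 35 per group.

35 per group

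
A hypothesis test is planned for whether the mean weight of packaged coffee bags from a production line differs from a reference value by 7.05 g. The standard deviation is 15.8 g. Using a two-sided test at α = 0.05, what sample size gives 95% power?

For a one-sample z-test, n = ((z_{α/2} + z_β)·σ/δ)².
z_{α/2} = 1.960 (two-sided α = 0.05); z_β = 1.645 (power 95% → β = 0.05).
n = (3.605 × 15.8 / 7.05)² = 65.27
Round up: n = 66.

66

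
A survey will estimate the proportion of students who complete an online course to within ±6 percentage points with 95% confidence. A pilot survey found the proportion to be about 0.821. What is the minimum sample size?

157

For a proportion with margin E = 0.06 at 95% confidence, z = 1.960.
n = p̂(1−p̂)(z/E)² = 0.821 × 0.179 × (1.960/0.06)² = 156.82
Round up: n = 157.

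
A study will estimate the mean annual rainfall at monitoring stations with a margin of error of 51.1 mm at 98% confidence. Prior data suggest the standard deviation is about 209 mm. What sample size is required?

91

For a mean, the margin of error is E = z·σ/√n, so n = (zσ/E)².
At 98% confidence, z = 2.326.
n = (2.326 × 209 / 51.1)² = 90.50
Round up: n = 91.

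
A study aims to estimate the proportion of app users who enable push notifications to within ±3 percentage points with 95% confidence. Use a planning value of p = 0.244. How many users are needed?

For a proportion with margin E = 0.03 at 95% confidence, z = 1.960.
n = p̂(1−p̂)(z/E)² = 0.244 × 0.756 × (1.960/0.03)² = 787.37
Round up: n = 788.

788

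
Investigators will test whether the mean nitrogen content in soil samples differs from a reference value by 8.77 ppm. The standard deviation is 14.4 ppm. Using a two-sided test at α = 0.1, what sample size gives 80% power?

17

For a one-sample z-test, n = ((z_{α/2} + z_β)·σ/δ)².
z_{α/2} = 1.645 (two-sided α = 0.1); z_β = 0.842 (power 80% → β = 0.2).
n = (2.487 × 14.4 / 8.77)² = 16.68
Round up: n = 17.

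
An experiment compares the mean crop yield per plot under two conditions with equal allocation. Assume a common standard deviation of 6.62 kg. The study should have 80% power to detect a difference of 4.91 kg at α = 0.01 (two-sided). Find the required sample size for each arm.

For two equal groups, n per group = 2·((z_{α/2} + z_β)·σ/δ)².
z_{α/2} = 2.576; z_β = 0.842 (power 80%).
n = 2 × (3.418 × 6.62 / 4.91)² = 2 × 21.24 = 42.48
Round up: n = 43 per group.

43 per group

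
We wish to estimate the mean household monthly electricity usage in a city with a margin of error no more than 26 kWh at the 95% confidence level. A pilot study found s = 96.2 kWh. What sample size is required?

n = 53

For a mean, the margin of error is E = z·σ/√n, so n = (zσ/E)².
At 95% confidence, z = 1.960.
n = (1.960 × 96.2 / 26)² = 52.59
Round up: n = 53.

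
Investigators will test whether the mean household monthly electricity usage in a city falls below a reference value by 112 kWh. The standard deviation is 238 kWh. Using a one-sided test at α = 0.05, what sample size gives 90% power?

39

For a one-sample z-test, n = ((z_α + z_β)·σ/δ)².
z_α = 1.645 (one-sided α = 0.05); z_β = 1.282 (power 90% → β = 0.1).
n = (2.927 × 238 / 112)² = 38.69
Round up: n = 39.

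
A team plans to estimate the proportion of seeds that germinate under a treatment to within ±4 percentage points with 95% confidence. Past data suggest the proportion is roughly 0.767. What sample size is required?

n = 430

For a proportion with margin E = 0.04 at 95% confidence, z = 1.960.
n = p̂(1−p̂)(z/E)² = 0.767 × 0.233 × (1.960/0.04)² = 429.09
Round up: n = 430.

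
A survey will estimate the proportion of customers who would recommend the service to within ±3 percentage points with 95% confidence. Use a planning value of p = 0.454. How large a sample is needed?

For a proportion with margin E = 0.03 at 95% confidence, z = 1.960.
n = p̂(1−p̂)(z/E)² = 0.454 × 0.546 × (1.960/0.03)² = 1058.08
Round up: n = 1059.

n = 1059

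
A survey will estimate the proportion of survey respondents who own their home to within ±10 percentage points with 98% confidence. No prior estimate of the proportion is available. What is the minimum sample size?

136

For a proportion with margin E = 0.1 at 98% confidence, z = 2.326.
With no prior estimate, use p = 0.5, which maximizes p(1−p) at 0.25.
n = 0.25 × (z/E)² = 0.25 × (2.326/0.1)² = 135.26
Round up: n = 136.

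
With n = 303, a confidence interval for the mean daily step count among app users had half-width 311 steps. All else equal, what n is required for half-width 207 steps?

684

Margin of error scales as 1/√n, so n₂ = n₁·(E₁/E₂)².
n₂ = 303 × (311/207)² = 303 × 2.257 = 683.87
Round up: n₂ = 684.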